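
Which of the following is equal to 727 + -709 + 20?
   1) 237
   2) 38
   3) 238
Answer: 2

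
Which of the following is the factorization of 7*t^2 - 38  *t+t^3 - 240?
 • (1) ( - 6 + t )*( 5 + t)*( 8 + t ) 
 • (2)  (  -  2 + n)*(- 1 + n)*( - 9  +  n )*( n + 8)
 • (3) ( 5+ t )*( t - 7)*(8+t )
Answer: 1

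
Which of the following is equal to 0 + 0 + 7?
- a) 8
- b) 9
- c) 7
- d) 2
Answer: c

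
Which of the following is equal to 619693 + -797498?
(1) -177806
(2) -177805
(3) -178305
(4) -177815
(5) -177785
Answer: 2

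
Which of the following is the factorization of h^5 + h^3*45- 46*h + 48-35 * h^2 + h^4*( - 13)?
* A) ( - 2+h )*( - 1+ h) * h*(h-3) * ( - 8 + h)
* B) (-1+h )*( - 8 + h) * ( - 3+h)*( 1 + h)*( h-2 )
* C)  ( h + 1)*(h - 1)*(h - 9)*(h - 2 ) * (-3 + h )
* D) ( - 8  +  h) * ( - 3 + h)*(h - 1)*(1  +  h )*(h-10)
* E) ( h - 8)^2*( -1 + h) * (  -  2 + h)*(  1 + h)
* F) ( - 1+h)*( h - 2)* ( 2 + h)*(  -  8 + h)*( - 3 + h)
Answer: B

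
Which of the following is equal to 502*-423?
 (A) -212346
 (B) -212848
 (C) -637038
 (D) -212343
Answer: A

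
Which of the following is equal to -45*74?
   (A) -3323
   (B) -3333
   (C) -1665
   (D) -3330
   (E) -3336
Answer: D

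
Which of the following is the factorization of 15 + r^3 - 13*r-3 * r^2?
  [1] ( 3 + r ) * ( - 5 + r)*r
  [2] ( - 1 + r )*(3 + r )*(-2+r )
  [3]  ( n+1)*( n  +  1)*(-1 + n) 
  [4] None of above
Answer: 4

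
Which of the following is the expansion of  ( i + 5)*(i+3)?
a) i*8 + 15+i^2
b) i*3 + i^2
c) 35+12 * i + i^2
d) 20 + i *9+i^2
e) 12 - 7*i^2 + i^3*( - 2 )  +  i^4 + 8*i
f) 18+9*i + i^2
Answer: a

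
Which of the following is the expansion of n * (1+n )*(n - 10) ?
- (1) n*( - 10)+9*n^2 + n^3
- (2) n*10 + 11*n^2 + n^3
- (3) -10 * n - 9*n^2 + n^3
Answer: 3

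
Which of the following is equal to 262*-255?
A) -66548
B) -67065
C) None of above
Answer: C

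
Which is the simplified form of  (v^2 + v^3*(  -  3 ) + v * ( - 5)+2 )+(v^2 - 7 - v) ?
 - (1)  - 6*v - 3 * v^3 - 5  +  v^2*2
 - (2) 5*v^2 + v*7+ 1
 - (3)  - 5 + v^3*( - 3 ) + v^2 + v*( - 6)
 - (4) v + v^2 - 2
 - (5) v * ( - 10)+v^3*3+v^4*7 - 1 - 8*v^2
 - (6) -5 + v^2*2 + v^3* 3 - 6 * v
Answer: 1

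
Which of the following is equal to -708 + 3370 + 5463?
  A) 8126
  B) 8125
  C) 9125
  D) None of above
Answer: B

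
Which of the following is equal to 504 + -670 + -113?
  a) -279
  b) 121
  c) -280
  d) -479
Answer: a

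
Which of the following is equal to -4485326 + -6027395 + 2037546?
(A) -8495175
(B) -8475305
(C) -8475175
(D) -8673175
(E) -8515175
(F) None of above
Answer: C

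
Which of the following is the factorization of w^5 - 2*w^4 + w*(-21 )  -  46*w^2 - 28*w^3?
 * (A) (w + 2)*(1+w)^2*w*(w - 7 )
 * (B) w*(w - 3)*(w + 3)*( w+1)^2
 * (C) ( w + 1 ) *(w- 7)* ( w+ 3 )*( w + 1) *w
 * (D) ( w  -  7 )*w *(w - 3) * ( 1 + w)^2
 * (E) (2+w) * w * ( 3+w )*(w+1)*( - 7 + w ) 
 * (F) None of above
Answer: C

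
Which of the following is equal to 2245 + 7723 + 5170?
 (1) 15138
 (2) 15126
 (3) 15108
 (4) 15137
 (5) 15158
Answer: 1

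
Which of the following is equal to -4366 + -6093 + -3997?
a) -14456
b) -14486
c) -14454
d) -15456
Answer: a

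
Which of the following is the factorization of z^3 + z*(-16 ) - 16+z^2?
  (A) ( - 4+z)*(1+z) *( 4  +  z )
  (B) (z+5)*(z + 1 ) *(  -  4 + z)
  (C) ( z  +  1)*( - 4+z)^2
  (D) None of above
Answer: A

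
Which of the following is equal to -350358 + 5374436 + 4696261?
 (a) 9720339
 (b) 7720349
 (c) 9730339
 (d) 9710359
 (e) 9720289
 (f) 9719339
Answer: a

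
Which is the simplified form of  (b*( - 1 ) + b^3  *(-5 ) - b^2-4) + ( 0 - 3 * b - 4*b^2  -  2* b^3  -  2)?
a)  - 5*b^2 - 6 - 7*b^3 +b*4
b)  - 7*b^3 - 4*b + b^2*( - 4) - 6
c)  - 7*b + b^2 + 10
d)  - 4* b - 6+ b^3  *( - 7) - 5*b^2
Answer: d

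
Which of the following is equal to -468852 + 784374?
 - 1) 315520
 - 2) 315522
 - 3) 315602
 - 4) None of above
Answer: 2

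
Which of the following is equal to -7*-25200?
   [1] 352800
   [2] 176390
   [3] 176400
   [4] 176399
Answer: 3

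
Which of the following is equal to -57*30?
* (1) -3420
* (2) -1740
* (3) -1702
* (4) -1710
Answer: 4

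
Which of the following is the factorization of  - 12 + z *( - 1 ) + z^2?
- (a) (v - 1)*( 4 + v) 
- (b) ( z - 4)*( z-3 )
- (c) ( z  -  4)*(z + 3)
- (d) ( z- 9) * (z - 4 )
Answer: c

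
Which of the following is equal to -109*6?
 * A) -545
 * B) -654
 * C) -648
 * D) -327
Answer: B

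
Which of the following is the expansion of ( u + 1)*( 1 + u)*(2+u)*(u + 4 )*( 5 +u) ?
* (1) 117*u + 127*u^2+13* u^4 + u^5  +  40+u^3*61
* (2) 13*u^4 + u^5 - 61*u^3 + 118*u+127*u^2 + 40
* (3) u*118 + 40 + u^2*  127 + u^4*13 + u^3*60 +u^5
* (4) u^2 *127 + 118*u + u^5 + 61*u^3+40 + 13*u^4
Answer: 4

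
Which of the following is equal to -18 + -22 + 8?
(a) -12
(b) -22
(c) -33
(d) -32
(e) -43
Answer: d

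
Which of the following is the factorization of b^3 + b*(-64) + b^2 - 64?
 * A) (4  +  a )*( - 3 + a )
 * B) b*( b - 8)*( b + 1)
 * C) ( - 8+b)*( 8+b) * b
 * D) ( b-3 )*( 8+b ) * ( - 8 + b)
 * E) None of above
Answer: E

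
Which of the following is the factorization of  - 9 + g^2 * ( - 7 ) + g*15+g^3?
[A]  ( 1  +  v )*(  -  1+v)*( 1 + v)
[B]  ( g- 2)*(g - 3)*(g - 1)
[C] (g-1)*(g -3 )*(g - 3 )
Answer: C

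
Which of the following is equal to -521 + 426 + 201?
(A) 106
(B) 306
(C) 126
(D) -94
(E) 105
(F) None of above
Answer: A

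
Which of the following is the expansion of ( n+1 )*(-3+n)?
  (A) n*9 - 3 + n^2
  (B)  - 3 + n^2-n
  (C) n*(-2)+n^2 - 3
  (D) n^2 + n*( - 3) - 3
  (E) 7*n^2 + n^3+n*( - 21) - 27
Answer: C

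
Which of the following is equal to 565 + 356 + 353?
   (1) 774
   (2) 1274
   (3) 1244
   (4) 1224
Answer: 2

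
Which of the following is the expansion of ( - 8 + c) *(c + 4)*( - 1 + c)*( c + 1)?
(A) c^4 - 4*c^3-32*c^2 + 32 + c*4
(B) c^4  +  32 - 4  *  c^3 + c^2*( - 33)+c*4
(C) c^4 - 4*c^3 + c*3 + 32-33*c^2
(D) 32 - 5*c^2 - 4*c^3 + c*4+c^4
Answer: B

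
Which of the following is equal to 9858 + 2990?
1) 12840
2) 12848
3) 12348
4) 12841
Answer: 2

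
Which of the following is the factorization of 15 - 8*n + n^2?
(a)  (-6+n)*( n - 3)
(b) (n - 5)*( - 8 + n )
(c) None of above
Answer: c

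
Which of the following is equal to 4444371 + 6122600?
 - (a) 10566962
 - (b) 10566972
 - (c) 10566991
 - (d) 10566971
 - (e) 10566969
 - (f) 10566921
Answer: d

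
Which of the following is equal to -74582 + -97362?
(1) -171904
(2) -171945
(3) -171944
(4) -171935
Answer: 3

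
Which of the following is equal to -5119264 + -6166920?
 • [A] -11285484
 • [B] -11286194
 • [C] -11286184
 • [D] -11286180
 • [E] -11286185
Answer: C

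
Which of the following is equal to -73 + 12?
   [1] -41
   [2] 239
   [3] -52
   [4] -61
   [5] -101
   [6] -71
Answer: 4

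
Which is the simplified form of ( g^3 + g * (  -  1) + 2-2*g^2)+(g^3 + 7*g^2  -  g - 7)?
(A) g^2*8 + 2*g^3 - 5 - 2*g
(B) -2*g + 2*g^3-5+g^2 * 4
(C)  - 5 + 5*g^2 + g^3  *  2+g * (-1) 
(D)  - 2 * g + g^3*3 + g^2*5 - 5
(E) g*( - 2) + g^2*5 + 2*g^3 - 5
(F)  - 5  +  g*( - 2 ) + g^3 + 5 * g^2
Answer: E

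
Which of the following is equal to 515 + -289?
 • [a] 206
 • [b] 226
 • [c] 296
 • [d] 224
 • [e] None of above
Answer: b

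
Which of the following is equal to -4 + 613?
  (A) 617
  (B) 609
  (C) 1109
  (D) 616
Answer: B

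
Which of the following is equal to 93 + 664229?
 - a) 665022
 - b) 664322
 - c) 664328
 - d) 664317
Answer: b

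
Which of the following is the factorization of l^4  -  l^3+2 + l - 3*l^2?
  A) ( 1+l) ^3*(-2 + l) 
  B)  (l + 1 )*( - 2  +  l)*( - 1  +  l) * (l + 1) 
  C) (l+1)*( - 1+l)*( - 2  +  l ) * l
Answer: B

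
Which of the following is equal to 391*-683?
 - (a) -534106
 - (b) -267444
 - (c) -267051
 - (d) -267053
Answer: d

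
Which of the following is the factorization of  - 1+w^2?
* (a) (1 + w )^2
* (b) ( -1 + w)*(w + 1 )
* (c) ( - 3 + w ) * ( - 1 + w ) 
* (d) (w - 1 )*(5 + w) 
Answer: b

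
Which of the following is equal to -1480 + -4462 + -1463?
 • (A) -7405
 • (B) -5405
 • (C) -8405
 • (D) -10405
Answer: A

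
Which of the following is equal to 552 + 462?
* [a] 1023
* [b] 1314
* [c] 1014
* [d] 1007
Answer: c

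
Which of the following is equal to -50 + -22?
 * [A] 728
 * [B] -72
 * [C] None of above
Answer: B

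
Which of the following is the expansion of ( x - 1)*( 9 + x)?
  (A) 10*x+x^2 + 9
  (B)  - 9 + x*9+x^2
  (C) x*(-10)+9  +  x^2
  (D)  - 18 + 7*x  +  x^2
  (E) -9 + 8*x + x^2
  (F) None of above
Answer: E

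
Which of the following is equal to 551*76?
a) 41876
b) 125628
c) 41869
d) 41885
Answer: a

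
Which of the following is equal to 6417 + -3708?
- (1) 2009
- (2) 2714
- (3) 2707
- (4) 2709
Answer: 4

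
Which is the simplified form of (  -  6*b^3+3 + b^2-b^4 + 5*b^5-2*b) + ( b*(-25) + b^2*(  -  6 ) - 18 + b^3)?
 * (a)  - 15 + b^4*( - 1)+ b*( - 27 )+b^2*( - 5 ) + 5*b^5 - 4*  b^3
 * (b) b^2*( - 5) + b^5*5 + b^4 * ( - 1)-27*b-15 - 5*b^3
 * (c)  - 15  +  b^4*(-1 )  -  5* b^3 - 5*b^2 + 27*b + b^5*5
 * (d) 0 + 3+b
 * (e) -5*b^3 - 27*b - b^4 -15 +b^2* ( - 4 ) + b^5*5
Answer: b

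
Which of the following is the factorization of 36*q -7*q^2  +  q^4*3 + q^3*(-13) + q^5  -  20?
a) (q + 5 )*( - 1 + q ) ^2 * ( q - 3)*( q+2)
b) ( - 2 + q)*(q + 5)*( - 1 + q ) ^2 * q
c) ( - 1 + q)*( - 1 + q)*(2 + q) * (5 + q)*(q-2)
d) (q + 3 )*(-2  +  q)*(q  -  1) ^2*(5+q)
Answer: c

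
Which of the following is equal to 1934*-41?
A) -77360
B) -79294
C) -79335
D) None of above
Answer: B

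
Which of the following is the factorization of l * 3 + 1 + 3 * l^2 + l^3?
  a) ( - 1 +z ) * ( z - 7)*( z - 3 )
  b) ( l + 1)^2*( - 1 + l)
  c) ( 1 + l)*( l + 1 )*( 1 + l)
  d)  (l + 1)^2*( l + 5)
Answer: c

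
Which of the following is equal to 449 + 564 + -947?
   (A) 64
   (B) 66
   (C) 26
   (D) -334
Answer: B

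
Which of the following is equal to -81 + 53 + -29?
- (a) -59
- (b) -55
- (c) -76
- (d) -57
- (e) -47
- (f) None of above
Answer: d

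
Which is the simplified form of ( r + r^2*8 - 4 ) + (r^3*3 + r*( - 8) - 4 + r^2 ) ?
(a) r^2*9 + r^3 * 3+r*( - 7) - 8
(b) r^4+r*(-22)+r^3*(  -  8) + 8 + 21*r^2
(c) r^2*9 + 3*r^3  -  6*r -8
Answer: a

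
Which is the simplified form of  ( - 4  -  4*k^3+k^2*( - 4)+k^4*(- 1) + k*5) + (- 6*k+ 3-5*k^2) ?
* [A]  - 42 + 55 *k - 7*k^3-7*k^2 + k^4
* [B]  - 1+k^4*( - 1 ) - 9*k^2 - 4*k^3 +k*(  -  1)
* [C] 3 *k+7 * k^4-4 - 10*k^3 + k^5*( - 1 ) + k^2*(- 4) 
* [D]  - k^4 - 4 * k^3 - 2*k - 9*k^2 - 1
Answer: B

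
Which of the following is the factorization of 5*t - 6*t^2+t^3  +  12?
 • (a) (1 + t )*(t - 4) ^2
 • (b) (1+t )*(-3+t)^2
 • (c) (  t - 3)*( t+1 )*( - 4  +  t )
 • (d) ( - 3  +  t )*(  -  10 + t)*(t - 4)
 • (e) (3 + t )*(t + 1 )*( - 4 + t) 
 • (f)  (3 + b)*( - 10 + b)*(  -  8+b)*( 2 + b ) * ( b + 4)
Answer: c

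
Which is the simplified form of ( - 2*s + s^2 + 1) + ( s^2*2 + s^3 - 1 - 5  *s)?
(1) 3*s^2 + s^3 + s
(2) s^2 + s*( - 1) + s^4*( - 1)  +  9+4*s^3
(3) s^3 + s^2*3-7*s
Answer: 3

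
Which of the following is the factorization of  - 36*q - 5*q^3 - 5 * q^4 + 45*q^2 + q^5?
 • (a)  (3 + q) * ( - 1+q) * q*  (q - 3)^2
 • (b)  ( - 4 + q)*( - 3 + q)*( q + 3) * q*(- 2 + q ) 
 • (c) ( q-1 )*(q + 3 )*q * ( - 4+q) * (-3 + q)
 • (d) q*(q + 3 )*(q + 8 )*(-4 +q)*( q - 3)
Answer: c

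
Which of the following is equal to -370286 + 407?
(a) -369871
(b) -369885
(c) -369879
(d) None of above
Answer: c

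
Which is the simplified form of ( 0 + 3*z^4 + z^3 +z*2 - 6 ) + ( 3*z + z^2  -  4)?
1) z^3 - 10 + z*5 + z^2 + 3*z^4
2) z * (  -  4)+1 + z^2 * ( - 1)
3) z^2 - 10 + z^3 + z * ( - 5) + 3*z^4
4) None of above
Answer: 1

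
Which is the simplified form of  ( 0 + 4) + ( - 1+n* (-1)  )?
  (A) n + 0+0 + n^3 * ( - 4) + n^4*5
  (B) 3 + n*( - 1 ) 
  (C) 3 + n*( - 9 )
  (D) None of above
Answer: B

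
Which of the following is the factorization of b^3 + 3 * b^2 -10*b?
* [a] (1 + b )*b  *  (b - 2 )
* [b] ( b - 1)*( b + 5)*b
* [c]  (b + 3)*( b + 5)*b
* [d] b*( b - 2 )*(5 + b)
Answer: d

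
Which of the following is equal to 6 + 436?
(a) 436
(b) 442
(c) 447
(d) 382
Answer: b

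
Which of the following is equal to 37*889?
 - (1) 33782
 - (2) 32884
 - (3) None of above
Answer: 3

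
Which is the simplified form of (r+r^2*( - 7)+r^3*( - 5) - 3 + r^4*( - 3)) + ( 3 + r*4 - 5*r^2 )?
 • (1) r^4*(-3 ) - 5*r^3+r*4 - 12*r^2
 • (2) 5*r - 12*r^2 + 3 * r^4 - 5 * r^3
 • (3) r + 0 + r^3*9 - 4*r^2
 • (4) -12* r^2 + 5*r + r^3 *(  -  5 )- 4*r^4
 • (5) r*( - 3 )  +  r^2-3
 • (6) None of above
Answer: 6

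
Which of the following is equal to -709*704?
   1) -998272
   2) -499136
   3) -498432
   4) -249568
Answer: 2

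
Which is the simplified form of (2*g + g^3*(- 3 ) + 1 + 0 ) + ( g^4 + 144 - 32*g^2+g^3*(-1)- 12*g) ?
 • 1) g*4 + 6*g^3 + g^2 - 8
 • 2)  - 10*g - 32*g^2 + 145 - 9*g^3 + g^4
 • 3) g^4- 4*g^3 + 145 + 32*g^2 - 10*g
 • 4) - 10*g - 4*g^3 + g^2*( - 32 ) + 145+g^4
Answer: 4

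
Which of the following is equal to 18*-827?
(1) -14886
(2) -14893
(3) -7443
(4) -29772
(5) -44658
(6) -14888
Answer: 1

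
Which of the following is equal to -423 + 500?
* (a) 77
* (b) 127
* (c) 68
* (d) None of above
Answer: a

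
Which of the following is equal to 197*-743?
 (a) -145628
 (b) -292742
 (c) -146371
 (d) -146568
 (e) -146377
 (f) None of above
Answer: c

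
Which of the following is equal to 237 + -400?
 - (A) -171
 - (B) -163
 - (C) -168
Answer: B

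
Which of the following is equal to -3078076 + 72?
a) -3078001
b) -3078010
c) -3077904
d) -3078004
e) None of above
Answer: d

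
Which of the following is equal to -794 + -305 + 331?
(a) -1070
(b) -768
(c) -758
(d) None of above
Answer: b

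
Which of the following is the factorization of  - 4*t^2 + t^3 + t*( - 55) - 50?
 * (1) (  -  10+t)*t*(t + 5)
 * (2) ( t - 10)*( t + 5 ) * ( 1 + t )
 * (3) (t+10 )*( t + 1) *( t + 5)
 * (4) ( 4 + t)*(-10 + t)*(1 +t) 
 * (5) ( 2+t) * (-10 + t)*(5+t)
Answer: 2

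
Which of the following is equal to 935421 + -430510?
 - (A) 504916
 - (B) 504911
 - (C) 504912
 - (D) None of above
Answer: B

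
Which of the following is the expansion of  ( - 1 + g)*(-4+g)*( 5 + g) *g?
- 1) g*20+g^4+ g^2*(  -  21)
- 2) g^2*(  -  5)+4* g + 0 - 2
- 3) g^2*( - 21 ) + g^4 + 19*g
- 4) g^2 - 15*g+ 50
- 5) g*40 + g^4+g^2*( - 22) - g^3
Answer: 1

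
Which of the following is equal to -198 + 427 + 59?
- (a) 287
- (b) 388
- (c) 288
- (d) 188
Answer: c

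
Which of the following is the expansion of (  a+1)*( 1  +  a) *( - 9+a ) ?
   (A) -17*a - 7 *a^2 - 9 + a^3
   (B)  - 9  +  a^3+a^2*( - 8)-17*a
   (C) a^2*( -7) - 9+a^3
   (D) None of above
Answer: A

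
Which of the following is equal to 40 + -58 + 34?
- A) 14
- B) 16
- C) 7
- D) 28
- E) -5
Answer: B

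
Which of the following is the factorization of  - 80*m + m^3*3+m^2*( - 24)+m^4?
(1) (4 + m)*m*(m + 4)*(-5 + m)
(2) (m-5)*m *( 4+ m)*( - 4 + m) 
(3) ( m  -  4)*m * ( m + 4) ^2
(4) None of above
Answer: 1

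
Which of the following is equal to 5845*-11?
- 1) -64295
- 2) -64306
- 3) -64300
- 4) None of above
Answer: 1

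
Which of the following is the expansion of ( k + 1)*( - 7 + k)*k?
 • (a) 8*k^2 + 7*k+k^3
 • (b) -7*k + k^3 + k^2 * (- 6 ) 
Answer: b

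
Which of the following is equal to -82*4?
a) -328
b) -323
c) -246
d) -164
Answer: a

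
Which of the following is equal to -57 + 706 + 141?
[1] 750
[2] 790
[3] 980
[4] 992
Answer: 2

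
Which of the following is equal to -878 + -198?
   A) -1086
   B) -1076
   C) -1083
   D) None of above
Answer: B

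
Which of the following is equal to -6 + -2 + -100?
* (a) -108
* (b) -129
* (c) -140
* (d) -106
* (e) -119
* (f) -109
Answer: a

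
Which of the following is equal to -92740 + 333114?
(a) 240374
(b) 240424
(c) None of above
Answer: a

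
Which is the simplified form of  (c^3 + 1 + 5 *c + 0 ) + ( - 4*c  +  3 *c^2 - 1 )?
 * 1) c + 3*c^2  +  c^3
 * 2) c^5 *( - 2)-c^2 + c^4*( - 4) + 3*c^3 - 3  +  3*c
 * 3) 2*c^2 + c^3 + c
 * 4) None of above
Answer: 1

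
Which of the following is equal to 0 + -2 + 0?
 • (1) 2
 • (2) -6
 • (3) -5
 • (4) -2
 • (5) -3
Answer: 4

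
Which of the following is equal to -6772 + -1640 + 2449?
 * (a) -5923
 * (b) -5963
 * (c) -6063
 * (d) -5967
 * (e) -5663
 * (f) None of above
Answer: b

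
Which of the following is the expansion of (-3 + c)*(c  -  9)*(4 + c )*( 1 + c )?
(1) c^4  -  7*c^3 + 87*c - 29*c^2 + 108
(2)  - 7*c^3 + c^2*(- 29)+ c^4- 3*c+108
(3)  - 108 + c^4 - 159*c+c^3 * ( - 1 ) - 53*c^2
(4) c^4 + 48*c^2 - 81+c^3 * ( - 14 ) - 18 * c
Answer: 1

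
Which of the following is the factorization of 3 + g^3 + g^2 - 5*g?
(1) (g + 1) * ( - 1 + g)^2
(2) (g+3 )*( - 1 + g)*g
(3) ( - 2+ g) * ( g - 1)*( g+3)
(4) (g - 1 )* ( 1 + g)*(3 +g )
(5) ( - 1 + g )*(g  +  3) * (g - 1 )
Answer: 5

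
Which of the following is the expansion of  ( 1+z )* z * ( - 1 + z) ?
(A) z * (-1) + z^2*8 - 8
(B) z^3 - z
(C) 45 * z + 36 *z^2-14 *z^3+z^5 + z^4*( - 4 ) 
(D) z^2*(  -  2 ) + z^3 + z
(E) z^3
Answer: B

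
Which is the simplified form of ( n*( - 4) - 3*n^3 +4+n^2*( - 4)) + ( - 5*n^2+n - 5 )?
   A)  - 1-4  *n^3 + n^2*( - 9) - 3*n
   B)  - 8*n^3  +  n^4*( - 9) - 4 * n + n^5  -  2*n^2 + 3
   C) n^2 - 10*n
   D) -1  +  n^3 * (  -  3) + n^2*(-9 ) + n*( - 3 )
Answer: D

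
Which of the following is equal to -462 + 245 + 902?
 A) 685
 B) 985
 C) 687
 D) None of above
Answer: A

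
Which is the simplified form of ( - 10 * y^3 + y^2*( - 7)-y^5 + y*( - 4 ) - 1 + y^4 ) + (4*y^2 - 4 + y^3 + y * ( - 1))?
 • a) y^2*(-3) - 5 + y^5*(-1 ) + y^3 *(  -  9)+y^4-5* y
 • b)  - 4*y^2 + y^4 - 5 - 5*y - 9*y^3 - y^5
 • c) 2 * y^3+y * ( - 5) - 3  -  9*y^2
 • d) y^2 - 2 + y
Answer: a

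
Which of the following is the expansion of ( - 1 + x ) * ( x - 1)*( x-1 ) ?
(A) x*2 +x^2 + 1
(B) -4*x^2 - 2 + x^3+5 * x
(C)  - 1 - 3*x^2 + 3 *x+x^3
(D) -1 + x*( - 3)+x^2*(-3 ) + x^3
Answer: C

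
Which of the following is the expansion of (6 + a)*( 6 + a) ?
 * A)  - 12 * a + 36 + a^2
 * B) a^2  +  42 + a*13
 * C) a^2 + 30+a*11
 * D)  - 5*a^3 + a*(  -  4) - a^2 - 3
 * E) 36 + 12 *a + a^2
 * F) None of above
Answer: E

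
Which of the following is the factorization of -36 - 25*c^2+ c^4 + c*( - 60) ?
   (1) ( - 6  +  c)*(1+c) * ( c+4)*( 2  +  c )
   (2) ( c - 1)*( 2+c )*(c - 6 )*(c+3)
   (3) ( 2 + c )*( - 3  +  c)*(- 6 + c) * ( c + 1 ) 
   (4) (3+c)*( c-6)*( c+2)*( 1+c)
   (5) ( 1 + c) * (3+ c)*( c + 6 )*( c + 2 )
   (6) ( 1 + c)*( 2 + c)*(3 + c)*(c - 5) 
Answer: 4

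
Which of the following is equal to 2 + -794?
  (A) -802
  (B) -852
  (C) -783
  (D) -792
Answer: D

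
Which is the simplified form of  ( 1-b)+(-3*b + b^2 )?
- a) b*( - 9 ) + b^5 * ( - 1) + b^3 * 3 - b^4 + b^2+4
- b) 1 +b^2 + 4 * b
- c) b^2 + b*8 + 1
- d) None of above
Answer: d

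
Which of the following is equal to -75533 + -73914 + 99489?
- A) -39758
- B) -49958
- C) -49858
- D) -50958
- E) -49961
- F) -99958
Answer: B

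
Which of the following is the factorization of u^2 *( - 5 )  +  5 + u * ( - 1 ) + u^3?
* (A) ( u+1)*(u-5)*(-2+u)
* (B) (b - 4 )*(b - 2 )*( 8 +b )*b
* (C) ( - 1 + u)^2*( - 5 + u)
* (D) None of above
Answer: D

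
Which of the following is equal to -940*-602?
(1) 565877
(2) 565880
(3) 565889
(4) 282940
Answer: 2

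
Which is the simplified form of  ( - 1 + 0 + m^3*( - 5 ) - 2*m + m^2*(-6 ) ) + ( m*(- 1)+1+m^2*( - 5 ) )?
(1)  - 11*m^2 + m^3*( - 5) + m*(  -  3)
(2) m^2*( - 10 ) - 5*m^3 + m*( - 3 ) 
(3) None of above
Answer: 1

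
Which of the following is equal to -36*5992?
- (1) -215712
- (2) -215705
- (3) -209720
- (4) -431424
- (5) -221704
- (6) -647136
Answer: 1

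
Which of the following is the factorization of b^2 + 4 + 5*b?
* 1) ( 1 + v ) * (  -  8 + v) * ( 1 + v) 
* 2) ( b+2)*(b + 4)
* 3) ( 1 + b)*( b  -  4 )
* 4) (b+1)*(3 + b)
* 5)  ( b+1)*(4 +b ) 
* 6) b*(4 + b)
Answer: 5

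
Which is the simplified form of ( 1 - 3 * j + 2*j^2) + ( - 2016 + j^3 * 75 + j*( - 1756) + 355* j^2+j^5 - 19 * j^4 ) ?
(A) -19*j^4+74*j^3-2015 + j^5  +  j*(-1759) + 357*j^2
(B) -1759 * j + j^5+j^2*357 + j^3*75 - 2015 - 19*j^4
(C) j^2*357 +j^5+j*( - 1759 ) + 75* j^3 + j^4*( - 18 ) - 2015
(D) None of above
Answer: B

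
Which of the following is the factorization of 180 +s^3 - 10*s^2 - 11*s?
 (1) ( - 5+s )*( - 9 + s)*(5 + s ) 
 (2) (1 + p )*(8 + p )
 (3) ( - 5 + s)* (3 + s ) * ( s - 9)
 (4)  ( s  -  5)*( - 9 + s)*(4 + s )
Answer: 4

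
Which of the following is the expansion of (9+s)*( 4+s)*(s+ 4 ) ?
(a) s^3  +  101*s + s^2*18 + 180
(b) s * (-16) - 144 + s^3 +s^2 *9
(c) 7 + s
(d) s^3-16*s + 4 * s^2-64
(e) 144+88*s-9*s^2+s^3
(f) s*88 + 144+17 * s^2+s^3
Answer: f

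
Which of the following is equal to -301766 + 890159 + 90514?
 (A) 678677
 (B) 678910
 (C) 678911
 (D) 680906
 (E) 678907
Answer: E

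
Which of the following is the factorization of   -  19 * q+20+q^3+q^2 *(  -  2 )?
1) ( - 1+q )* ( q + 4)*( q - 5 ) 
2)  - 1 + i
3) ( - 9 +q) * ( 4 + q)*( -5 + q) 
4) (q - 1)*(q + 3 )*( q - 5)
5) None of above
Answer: 1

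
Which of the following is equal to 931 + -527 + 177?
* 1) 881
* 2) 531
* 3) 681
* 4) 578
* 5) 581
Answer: 5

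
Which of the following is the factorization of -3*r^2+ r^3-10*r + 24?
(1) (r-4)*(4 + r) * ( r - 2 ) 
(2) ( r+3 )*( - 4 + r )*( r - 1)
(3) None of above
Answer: 3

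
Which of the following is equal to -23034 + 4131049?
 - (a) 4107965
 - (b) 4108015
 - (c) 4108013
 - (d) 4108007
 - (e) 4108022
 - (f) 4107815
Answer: b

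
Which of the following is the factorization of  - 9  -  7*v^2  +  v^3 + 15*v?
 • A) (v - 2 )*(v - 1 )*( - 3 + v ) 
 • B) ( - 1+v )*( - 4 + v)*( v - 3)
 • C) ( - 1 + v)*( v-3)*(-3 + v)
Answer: C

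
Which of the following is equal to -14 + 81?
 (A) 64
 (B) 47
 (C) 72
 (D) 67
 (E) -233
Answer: D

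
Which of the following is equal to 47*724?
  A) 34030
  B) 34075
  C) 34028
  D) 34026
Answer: C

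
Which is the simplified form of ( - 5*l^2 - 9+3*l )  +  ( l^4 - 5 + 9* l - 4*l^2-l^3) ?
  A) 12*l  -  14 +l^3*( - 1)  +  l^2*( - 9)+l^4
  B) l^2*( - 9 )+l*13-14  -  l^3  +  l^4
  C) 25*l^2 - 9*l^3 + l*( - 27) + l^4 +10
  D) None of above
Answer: A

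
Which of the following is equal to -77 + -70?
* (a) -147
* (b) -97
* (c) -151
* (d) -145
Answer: a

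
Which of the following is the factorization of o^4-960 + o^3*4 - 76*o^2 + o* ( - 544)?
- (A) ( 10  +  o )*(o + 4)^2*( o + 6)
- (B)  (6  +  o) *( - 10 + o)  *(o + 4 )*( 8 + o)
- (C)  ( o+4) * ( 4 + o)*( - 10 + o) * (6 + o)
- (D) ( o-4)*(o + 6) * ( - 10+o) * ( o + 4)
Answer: C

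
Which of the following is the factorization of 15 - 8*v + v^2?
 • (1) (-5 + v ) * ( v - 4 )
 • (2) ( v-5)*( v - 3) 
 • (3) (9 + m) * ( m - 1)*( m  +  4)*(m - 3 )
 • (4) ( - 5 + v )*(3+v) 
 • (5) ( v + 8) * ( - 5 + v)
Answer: 2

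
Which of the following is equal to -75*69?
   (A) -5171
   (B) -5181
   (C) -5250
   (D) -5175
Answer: D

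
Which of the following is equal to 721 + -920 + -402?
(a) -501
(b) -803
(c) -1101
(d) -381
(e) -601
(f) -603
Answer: e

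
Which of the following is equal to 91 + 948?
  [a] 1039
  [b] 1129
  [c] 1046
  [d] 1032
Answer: a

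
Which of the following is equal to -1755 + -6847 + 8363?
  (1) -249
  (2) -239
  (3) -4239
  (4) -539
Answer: 2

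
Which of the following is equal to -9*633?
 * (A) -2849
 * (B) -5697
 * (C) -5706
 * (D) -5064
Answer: B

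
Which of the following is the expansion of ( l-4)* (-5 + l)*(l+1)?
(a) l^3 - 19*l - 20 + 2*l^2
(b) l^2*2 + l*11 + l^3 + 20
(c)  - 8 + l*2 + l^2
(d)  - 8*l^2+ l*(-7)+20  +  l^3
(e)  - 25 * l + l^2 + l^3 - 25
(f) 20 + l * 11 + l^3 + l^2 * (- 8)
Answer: f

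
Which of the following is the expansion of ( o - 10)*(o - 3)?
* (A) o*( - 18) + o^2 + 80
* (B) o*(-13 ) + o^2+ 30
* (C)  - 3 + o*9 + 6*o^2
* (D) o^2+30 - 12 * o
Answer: B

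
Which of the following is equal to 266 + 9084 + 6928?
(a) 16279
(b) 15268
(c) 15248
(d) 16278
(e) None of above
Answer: d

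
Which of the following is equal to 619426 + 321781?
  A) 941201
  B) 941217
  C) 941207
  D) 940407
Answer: C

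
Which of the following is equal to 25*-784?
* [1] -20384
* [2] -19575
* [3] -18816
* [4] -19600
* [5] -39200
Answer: 4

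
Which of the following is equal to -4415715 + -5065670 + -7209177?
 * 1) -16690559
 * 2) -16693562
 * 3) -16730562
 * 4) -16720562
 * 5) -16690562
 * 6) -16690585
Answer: 5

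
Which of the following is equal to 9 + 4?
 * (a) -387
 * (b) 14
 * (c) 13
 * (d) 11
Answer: c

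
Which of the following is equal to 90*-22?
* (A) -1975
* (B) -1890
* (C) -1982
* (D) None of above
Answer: D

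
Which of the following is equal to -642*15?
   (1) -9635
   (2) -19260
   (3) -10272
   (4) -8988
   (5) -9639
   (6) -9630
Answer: 6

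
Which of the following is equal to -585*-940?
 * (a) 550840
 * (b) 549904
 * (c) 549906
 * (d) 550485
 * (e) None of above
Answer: e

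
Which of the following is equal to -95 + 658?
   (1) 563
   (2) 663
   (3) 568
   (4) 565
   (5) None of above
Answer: 1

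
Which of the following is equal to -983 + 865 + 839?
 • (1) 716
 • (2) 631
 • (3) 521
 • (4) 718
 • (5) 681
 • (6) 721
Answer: 6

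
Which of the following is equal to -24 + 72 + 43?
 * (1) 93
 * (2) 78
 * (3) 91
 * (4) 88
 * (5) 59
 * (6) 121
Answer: 3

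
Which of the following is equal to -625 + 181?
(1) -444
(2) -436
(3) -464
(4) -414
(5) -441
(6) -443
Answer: 1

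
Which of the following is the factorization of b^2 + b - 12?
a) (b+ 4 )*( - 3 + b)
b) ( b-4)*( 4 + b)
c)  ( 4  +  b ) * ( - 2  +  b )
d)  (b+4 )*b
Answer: a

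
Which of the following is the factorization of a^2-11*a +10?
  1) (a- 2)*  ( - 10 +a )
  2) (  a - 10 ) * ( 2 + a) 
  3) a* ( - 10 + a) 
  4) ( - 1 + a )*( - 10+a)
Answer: 4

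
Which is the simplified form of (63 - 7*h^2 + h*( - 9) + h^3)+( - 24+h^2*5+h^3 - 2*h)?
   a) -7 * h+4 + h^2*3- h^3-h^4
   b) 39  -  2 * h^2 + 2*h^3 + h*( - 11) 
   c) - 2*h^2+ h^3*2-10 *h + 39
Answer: b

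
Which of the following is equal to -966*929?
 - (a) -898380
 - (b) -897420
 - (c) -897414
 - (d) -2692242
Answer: c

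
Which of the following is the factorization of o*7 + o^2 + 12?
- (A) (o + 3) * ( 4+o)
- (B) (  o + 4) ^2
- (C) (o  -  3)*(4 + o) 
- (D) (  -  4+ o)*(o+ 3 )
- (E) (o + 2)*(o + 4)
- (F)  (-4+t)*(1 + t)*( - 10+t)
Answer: A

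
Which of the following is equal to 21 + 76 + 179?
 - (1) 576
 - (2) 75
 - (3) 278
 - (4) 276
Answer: 4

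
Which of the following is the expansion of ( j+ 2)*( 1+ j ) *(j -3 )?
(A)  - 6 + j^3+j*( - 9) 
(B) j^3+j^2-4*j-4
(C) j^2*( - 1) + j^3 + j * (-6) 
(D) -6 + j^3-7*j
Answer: D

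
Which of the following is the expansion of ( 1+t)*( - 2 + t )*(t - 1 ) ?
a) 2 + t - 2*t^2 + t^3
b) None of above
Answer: b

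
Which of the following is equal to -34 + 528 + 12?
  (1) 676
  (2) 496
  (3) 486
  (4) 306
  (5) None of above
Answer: 5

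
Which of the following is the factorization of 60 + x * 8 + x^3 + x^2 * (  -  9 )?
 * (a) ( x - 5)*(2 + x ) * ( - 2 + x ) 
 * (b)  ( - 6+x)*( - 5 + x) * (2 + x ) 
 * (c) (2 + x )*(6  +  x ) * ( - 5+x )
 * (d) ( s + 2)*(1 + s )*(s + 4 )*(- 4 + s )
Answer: b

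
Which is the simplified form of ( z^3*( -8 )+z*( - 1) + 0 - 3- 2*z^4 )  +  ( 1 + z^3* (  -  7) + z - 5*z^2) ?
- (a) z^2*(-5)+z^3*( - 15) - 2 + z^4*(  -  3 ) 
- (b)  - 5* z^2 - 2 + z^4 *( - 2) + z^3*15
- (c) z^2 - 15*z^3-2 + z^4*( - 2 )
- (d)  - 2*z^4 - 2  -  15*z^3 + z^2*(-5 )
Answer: d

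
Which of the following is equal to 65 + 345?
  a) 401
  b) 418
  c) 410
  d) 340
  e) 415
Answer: c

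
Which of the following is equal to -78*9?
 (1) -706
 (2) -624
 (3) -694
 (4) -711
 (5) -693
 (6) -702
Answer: 6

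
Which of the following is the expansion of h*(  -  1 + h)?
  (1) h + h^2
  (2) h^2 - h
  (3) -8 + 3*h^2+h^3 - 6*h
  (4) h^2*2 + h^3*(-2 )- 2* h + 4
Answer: 2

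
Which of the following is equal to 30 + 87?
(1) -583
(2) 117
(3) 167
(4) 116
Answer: 2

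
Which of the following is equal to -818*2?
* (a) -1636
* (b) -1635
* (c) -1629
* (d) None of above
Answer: a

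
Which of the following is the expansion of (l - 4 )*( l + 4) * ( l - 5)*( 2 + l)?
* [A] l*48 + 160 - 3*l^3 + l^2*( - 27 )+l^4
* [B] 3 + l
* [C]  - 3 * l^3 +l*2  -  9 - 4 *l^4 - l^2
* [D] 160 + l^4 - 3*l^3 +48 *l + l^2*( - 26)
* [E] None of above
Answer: D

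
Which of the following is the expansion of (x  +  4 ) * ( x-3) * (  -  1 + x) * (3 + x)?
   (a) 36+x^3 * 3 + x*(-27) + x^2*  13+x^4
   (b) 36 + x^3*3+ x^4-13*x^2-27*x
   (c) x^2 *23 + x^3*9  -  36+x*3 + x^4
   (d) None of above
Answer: b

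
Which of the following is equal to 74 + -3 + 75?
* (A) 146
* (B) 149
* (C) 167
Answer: A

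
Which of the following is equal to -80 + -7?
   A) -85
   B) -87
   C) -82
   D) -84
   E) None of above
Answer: B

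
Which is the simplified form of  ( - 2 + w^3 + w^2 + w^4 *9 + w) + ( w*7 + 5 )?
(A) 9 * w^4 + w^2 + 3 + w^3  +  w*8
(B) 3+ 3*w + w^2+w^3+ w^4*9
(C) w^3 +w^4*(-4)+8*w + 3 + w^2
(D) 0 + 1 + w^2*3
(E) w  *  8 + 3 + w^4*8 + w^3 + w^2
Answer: A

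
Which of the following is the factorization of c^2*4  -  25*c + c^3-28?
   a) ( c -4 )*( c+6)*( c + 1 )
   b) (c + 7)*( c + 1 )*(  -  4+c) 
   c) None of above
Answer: b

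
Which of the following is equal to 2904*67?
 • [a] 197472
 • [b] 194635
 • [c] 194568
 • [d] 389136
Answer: c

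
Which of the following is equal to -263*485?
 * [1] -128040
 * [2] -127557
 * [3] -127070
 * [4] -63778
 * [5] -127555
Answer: 5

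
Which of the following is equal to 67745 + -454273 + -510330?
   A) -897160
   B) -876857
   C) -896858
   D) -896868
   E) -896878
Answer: C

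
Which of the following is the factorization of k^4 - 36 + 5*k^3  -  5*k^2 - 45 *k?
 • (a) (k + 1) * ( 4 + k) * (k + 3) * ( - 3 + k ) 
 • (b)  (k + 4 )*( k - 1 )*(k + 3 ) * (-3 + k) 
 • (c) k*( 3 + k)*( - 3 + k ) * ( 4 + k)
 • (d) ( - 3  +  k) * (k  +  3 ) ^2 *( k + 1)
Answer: a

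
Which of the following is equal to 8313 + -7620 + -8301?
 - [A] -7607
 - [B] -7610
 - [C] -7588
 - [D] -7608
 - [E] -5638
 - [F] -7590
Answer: D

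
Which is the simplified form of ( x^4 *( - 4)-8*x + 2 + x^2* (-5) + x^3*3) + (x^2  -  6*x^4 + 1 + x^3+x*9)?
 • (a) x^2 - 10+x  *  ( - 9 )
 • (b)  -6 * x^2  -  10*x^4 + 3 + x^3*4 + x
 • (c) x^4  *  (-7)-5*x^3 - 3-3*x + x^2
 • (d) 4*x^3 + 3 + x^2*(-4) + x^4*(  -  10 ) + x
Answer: d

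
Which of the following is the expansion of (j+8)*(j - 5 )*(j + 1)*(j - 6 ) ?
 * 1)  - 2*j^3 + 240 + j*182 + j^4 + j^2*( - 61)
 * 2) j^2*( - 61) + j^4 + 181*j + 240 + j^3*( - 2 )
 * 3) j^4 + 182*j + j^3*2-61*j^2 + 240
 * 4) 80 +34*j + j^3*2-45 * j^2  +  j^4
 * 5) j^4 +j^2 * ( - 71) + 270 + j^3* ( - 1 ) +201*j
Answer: 1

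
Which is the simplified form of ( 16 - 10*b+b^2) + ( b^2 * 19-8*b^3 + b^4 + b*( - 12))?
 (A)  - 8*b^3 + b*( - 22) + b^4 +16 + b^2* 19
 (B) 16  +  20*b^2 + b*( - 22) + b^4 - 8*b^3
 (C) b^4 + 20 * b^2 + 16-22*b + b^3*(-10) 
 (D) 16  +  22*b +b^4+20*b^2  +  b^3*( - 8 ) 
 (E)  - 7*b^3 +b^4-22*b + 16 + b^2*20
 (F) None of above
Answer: B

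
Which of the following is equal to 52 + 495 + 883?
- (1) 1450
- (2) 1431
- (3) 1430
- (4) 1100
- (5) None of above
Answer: 3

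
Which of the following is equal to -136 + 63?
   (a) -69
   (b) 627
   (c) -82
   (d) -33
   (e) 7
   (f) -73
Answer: f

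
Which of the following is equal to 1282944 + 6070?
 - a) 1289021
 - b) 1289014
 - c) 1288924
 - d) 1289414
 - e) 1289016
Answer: b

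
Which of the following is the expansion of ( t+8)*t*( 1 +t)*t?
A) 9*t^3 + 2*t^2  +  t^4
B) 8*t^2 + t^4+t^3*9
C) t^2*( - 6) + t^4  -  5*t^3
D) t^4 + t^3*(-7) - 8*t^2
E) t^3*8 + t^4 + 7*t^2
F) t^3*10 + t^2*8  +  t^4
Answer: B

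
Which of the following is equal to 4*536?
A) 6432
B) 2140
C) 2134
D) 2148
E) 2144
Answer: E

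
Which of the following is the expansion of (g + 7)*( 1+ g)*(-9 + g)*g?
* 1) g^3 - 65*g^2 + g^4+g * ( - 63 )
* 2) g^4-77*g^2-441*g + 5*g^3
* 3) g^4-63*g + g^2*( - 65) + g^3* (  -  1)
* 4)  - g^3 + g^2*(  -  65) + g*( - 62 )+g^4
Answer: 3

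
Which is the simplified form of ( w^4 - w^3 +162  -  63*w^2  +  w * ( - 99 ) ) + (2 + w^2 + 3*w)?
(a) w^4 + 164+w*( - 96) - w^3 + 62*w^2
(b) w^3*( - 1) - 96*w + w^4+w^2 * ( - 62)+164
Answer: b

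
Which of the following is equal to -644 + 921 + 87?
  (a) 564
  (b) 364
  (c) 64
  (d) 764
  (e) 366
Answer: b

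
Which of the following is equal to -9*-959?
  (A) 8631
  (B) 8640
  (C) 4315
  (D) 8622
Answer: A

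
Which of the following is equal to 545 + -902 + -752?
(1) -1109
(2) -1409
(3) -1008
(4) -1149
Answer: 1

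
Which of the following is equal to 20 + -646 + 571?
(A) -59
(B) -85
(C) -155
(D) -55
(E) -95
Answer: D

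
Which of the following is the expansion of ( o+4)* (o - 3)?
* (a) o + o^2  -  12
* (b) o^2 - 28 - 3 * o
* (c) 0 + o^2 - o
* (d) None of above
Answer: a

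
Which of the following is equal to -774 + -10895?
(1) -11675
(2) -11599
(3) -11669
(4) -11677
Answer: 3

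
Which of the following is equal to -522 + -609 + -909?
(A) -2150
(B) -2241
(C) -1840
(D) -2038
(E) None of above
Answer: E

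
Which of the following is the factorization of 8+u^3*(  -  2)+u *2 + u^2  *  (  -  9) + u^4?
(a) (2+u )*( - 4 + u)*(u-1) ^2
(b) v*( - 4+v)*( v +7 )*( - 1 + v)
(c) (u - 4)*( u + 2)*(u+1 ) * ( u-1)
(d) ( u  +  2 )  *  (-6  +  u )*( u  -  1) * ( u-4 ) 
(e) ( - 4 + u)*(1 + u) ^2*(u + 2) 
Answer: c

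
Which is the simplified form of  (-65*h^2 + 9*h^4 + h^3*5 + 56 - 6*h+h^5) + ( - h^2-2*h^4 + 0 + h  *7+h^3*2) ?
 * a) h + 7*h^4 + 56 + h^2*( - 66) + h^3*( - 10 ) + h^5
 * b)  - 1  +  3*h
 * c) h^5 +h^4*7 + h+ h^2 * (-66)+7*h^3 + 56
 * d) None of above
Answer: c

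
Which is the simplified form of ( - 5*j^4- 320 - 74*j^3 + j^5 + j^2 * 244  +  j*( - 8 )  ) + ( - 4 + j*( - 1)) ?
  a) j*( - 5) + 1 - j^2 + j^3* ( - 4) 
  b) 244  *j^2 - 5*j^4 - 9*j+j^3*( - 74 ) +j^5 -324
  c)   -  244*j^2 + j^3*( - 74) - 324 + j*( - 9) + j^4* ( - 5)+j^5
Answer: b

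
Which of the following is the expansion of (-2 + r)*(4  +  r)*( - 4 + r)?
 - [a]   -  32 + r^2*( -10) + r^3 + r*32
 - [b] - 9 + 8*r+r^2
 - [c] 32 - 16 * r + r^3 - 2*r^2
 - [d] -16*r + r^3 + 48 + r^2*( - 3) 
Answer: c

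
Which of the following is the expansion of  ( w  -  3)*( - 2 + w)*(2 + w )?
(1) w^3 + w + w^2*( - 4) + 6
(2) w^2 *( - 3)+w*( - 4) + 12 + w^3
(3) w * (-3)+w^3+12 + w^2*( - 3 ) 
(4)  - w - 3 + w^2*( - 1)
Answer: 2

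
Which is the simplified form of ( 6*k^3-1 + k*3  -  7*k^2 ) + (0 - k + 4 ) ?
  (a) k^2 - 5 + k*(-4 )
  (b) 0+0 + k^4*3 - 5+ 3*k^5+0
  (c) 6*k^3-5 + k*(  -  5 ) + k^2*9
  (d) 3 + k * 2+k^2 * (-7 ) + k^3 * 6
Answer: d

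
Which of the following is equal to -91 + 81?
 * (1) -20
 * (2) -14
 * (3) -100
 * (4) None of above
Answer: 4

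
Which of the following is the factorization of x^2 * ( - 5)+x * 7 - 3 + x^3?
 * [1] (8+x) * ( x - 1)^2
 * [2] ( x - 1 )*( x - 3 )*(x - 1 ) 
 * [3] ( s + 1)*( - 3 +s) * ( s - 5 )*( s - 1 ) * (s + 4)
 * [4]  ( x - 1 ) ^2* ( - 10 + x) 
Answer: 2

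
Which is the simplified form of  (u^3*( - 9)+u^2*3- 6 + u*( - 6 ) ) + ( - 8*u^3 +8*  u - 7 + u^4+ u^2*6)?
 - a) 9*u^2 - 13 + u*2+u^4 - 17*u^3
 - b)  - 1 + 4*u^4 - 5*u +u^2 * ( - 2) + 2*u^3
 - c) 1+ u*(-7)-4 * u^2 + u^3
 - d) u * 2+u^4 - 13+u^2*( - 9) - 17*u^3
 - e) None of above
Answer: a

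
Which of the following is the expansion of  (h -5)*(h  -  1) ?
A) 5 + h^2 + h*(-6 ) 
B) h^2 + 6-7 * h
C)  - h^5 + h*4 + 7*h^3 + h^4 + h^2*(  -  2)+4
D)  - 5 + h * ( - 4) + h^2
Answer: A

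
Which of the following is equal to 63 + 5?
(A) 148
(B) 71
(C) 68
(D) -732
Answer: C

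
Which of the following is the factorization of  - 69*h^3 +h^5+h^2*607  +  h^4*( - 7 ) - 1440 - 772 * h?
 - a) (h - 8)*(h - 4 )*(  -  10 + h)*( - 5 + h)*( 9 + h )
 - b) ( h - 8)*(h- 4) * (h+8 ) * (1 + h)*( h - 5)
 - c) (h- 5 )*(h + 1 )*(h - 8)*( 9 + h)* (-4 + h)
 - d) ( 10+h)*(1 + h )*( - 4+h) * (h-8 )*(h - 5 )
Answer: c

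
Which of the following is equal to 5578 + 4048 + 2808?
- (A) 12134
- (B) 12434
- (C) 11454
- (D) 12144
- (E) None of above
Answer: B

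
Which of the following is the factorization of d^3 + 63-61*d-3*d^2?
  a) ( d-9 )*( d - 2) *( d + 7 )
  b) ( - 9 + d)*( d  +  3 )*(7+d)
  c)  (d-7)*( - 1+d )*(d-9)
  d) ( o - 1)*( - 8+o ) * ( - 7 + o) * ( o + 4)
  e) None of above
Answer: e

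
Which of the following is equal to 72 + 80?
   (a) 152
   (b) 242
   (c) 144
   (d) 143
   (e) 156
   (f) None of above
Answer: a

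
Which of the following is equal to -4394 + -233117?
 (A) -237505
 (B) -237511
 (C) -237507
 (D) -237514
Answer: B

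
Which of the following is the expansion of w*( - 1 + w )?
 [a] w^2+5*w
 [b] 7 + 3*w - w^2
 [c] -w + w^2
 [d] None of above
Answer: c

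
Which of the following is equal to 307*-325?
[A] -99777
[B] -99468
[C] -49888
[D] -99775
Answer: D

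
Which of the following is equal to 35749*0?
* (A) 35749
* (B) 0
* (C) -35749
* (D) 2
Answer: B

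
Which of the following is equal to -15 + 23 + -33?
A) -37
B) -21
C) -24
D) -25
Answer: D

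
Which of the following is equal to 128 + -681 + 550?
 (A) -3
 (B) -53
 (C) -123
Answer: A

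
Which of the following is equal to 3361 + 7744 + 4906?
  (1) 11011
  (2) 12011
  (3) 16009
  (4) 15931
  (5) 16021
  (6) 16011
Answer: 6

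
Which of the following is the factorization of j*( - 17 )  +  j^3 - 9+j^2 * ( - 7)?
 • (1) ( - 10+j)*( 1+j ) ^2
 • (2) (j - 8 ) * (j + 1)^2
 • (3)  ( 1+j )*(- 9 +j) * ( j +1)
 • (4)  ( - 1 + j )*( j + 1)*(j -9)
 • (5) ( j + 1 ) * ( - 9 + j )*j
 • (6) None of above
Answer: 3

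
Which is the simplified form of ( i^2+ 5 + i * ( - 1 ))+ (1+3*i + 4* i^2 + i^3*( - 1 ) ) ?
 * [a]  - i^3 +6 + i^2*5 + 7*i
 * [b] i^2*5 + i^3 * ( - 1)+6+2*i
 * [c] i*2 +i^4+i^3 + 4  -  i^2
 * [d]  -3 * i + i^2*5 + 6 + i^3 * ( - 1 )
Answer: b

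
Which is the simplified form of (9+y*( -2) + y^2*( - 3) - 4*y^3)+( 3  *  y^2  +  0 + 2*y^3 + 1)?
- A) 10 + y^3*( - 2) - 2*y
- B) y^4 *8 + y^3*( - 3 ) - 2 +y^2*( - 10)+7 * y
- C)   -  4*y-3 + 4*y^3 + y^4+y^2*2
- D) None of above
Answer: A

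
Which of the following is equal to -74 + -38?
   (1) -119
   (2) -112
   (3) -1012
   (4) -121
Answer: 2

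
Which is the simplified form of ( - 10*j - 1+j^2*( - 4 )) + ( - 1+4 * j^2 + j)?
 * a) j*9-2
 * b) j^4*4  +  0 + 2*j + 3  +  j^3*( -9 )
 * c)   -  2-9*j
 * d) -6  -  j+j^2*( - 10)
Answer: c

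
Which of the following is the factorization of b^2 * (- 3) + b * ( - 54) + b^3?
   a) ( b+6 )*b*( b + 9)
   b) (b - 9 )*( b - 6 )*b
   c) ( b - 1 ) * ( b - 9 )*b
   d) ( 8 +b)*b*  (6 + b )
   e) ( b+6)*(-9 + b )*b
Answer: e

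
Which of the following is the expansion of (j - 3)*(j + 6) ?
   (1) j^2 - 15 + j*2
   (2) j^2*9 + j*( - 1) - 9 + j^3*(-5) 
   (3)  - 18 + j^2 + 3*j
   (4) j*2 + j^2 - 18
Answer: 3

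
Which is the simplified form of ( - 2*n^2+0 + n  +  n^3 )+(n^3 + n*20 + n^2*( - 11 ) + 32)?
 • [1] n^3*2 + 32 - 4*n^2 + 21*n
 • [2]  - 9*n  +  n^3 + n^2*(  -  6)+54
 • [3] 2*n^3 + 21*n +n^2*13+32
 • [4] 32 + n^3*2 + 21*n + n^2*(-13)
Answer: 4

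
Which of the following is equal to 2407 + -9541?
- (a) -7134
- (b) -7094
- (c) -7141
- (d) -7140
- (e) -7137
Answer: a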